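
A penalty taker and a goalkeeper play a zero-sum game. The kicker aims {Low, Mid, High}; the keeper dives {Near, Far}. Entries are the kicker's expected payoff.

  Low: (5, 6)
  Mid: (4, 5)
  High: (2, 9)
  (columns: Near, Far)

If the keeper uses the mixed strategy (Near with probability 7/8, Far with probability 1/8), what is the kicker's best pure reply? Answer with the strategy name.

Expected payoff of Low: (7/8)·5 + (1/8)·6 = 41/8.
Expected payoff of Mid: (7/8)·4 + (1/8)·5 = 33/8.
Expected payoff of High: (7/8)·2 + (1/8)·9 = 23/8.
The largest is 41/8, so the kicker's best response is Low.

Low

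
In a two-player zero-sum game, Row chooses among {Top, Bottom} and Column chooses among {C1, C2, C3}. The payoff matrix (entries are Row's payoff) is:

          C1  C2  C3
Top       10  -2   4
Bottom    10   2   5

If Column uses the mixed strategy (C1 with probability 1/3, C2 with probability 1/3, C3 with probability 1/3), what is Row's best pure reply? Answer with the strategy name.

Bottom

Expected payoff of Top: (1/3)·10 + (1/3)·(-2) + (1/3)·4 = 4.
Expected payoff of Bottom: (1/3)·10 + (1/3)·2 + (1/3)·5 = 17/3.
The largest is 17/3, so Row's best response is Bottom.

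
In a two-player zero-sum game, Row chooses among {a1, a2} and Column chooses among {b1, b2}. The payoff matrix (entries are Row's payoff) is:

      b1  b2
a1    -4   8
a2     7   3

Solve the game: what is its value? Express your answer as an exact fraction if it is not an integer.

17/4

Row minima: a1 → -4, a2 → 3; maximin = 3.
Column maxima: b1 → 7, b2 → 8; minimax = 7.
3 ≠ 7, so there is no saddle point; optimal play is mixed.
Let Row play a1 with probability p. Expected payoff against b1: (-4)p + 7(1−p) = −11p + 7; against b2: 8p + 3(1−p) = 5p + 3.
Setting these equal: −11p + 7 = 5p + 3 ⇒ −16p = -4 ⇒ p = 1/4, and the value is (-11)·(1/4) + 7 = 17/4.
For Column: with q = P(b1), equating a1's and a2's payoffs gives −12q + 8 = 4q + 3 ⇒ q = 5/16.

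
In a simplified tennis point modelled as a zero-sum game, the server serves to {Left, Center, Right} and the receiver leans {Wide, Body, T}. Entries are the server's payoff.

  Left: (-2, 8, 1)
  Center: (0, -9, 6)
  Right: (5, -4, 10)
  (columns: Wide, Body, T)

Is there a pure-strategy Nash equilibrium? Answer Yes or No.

No

Row minima: Left → -2, Center → -9, Right → -4; maximin = -2.
Column maxima: Wide → 5, Body → 8, T → 10; minimax = 5.
-2 ≠ 5, so no pure-strategy equilibrium exists.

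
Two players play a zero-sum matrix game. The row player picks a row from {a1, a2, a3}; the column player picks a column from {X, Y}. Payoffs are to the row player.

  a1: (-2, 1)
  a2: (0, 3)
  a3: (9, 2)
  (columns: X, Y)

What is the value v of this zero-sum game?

27/10

Row minima: a1 → -2, a2 → 0, a3 → 2; maximin = 2.
Column maxima: X → 9, Y → 3; minimax = 3.
2 ≠ 3, so there is no saddle point; optimal play is mixed.
a1 is strictly dominated by a2, so the row player never plays it.
On the remaining 2×2 (a2, a3 vs X, Y):
Let the row player play a2 with probability p. Expected payoff against X: 0p + 9(1−p) = −9p + 9; against Y: 3p + 2(1−p) = p + 2.
Setting these equal: −9p + 9 = p + 2 ⇒ −10p = -7 ⇒ p = 7/10, and the value is (-9)·(7/10) + 9 = 27/10.
For the column player: with q = P(X), equating a2's and a3's payoffs gives −3q + 3 = 7q + 2 ⇒ q = 1/10.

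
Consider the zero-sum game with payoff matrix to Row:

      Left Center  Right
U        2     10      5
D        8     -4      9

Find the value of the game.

22/5

Row minima: U → 2, D → -4; maximin = 2.
Column maxima: Left → 8, Center → 10, Right → 9; minimax = 8.
2 ≠ 8, so there is no saddle point; optimal play is mixed.
Right is strictly dominated by Left (it gives Row strictly more in every row), so Column never plays it.
On the remaining 2×2 (U, D vs Left, Center):
Let Row play U with probability p. Expected payoff against Left: 2p + 8(1−p) = −6p + 8; against Center: 10p + (-4)(1−p) = 14p − 4.
Setting these equal: −6p + 8 = 14p − 4 ⇒ −20p = -12 ⇒ p = 3/5, and the value is (-6)·(3/5) + 8 = 22/5.
For Column: with q = P(Left), equating U's and D's payoffs gives −8q + 10 = 12q − 4 ⇒ q = 7/10.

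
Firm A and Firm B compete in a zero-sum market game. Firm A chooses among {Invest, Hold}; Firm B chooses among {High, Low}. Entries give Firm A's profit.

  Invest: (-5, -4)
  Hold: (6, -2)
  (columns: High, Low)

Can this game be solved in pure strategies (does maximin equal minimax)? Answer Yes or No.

Yes

Row minima: Invest → -5, Hold → -2; maximin = -2.
Column maxima: High → 6, Low → -2; minimax = -2.
maximin = minimax = -2, so a saddle point exists.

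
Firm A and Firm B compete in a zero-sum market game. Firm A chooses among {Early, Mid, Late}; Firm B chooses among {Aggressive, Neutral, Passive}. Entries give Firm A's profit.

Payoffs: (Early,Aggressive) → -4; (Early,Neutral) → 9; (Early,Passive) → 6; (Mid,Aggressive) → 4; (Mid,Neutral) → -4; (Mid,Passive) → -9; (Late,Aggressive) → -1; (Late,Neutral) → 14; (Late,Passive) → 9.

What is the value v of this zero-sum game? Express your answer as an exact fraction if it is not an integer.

27/23

Row minima: Early → -4, Mid → -9, Late → -1; maximin = -1.
Column maxima: Aggressive → 4, Neutral → 14, Passive → 9; minimax = 4.
-1 ≠ 4, so there is no saddle point; optimal play is mixed.
Early is strictly dominated by Late, so Firm A never plays it.
Neutral is strictly dominated by Passive (it gives Firm A strictly more in every row), so Firm B never plays it.
On the remaining 2×2 (Mid, Late vs Aggressive, Passive):
Let Firm A play Mid with probability p. Expected payoff against Aggressive: 4p + (-1)(1−p) = 5p − 1; against Passive: (-9)p + 9(1−p) = −18p + 9.
Setting these equal: 5p − 1 = −18p + 9 ⇒ 23p = 10 ⇒ p = 10/23, and the value is (5)·(10/23) − 1 = 27/23.
For Firm B: with q = P(Aggressive), equating Mid's and Late's payoffs gives 13q − 9 = −10q + 9 ⇒ q = 18/23.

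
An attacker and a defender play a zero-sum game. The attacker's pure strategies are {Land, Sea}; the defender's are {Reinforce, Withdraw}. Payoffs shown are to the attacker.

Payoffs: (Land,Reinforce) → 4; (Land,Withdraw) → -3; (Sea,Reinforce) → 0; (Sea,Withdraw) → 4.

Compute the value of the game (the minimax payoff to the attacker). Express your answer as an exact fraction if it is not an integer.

16/11

Row minima: Land → -3, Sea → 0; maximin = 0.
Column maxima: Reinforce → 4, Withdraw → 4; minimax = 4.
0 ≠ 4, so there is no saddle point; optimal play is mixed.
Let the attacker play Land with probability p. Expected payoff against Reinforce: 4p + 0(1−p) = 4p; against Withdraw: (-3)p + 4(1−p) = −7p + 4.
Setting these equal: 4p = −7p + 4 ⇒ 11p = 4 ⇒ p = 4/11, and the value is (4)·(4/11) = 16/11.
For the defender: with q = P(Reinforce), equating Land's and Sea's payoffs gives 7q − 3 = −4q + 4 ⇒ q = 7/11.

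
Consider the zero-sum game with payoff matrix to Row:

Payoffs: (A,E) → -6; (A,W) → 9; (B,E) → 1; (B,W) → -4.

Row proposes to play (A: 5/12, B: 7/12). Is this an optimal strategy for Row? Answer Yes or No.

Against E this mix gives (5/12)·(-6) + (7/12)·1 = -23/12.
Against W this mix gives (5/12)·9 + (7/12)·(-4) = 17/12.
Column will play E, holding Row to -23/12. Shifting weight toward the row that does better against E would raise this floor (the equalizing mix achieves -3/4 against both E and W), so the proposed strategy is not optimal.

No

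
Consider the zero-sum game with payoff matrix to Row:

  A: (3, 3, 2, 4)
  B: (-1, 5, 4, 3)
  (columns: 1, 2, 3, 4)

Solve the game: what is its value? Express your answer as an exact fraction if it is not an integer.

7/3

Row minima: A → 2, B → -1; maximin = 2.
Column maxima: 1 → 3, 2 → 5, 3 → 4, 4 → 4; minimax = 3.
2 ≠ 3, so there is no saddle point; optimal play is mixed.
2 is strictly dominated by 3 (it gives Row strictly more in every row), so Column never plays it.
4 is strictly dominated by 1 (it gives Row strictly more in every row), so Column never plays it.
On the remaining 2×2 (A, B vs 1, 3):
Let Row play A with probability p. Expected payoff against 1: 3p + (-1)(1−p) = 4p − 1; against 3: 2p + 4(1−p) = −2p + 4.
Setting these equal: 4p − 1 = −2p + 4 ⇒ 6p = 5 ⇒ p = 5/6, and the value is (4)·(5/6) − 1 = 7/3.
For Column: with q = P(1), equating A's and B's payoffs gives q + 2 = −5q + 4 ⇒ q = 1/3.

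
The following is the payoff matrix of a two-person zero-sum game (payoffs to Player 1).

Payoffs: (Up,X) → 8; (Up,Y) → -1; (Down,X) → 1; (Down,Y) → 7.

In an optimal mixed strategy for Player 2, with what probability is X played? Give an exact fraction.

Row minima: Up → -1, Down → 1; maximin = 1.
Column maxima: X → 8, Y → 7; minimax = 7.
1 ≠ 7, so there is no saddle point; optimal play is mixed.
Let Player 1 play Up with probability p. Expected payoff against X: 8p + 1(1−p) = 7p + 1; against Y: (-1)p + 7(1−p) = −8p + 7.
Setting these equal: 7p + 1 = −8p + 7 ⇒ 15p = 6 ⇒ p = 2/5, and the value is (7)·(2/5) + 1 = 19/5.
For Player 2: with q = P(X), equating Up's and Down's payoffs gives 9q − 1 = −6q + 7 ⇒ q = 8/15.

8/15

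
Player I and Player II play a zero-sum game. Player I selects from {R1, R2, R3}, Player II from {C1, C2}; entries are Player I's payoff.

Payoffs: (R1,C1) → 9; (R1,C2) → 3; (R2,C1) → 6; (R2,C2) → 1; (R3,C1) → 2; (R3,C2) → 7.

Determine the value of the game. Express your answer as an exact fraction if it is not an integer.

57/11

Row minima: R1 → 3, R2 → 1, R3 → 2; maximin = 3.
Column maxima: C1 → 9, C2 → 7; minimax = 7.
3 ≠ 7, so there is no saddle point; optimal play is mixed.
R2 is strictly dominated by R1, so Player I never plays it.
On the remaining 2×2 (R1, R3 vs C1, C2):
Let Player I play R1 with probability p. Expected payoff against C1: 9p + 2(1−p) = 7p + 2; against C2: 3p + 7(1−p) = −4p + 7.
Setting these equal: 7p + 2 = −4p + 7 ⇒ 11p = 5 ⇒ p = 5/11, and the value is (7)·(5/11) + 2 = 57/11.
For Player II: with q = P(C1), equating R1's and R3's payoffs gives 6q + 3 = −5q + 7 ⇒ q = 4/11.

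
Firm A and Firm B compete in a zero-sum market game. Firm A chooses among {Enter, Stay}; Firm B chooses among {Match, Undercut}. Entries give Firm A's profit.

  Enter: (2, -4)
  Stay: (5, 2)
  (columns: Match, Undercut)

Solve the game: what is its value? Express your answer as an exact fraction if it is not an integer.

Row minima: Enter → -4, Stay → 2; maximin = 2.
Column maxima: Match → 5, Undercut → 2; minimax = 2.
Since maximin = minimax = 2, there is a saddle point and the value is 2.

2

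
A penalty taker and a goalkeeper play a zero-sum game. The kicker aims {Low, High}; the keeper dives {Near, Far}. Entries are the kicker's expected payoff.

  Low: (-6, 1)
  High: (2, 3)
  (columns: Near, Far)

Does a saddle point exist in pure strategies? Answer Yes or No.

Yes

Row minima: Low → -6, High → 2; maximin = 2.
Column maxima: Near → 2, Far → 3; minimax = 2.
maximin = minimax = 2, so a saddle point exists.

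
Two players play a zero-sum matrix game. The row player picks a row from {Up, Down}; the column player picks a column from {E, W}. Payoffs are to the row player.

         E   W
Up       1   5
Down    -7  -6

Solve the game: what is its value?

1

Row minima: Up → 1, Down → -7; maximin = 1.
Column maxima: E → 1, W → 5; minimax = 1.
Since maximin = minimax = 1, there is a saddle point and the value is 1.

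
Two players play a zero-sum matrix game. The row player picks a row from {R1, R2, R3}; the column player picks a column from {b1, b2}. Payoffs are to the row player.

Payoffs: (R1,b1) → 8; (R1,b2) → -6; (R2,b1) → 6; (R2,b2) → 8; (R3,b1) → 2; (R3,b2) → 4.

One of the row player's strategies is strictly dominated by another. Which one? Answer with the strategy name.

R2 gives a strictly higher payoff than R3 against every column: 6 > 2, 8 > 4.
So R3 is strictly dominated and the row player never plays it.

R3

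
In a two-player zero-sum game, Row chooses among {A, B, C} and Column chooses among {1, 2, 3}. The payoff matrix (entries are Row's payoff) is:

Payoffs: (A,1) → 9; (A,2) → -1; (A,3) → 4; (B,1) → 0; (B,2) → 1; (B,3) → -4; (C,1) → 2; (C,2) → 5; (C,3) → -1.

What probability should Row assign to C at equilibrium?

Row minima: A → -1, B → -4, C → -1; maximin = -1.
Column maxima: 1 → 9, 2 → 5, 3 → 4; minimax = 4.
-1 ≠ 4, so there is no saddle point; optimal play is mixed.
B is strictly dominated by C, so Row never plays it.
1 is strictly dominated by 3 (it gives Row strictly more in every row), so Column never plays it.
On the remaining 2×2 (A, C vs 2, 3):
Let Row play A with probability p. Expected payoff against 2: (-1)p + 5(1−p) = −6p + 5; against 3: 4p + (-1)(1−p) = 5p − 1.
Setting these equal: −6p + 5 = 5p − 1 ⇒ −11p = -6 ⇒ p = 6/11, and the value is (-6)·(6/11) + 5 = 19/11.
For Column: with q = P(2), equating A's and C's payoffs gives −5q + 4 = 6q − 1 ⇒ q = 5/11.

5/11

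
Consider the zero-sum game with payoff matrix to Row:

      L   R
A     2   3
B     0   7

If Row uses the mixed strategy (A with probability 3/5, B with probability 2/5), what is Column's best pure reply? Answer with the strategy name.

If Column plays L, Row's expected payoff is (3/5)·2 + (2/5)·0 = 6/5.
If Column plays R, Row's expected payoff is (3/5)·3 + (2/5)·7 = 23/5.
Column minimizes Row's payoff; the smallest is 6/5, so the best response is L.

L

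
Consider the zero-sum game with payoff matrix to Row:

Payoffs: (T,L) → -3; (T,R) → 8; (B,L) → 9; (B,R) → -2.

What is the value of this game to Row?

Row minima: T → -3, B → -2; maximin = -2.
Column maxima: L → 9, R → 8; minimax = 8.
-2 ≠ 8, so there is no saddle point; optimal play is mixed.
Let Row play T with probability p. Expected payoff against L: (-3)p + 9(1−p) = −12p + 9; against R: 8p + (-2)(1−p) = 10p − 2.
Setting these equal: −12p + 9 = 10p − 2 ⇒ −22p = -11 ⇒ p = 1/2, and the value is (-12)·(1/2) + 9 = 3.
For Column: with q = P(L), equating T's and B's payoffs gives −11q + 8 = 11q − 2 ⇒ q = 5/11.

3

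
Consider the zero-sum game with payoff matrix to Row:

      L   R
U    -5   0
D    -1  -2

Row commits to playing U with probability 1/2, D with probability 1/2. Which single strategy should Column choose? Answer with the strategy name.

L

If Column plays L, Row's expected payoff is (1/2)·(-5) + (1/2)·(-1) = -3.
If Column plays R, Row's expected payoff is (1/2)·0 + (1/2)·(-2) = -1.
Column minimizes Row's payoff; the smallest is -3, so the best response is L.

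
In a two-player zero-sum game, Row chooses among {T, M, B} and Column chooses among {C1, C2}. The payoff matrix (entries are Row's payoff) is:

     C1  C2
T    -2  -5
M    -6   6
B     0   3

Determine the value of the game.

Row minima: T → -5, M → -6, B → 0; maximin = 0.
Column maxima: C1 → 0, C2 → 6; minimax = 0.
Since maximin = minimax = 0, there is a saddle point and the value is 0.

0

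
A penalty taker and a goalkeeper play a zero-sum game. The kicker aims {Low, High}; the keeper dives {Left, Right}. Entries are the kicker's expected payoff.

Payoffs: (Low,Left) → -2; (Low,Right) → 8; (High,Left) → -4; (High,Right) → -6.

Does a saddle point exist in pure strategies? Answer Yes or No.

Row minima: Low → -2, High → -6; maximin = -2.
Column maxima: Left → -2, Right → 8; minimax = -2.
maximin = minimax = -2, so a saddle point exists.

Yes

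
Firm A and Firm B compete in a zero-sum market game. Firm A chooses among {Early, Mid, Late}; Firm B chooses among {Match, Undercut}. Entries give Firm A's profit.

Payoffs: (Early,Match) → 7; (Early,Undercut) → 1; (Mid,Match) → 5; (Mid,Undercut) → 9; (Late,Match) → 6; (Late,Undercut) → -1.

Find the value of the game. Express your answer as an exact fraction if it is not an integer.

Row minima: Early → 1, Mid → 5, Late → -1; maximin = 5.
Column maxima: Match → 7, Undercut → 9; minimax = 7.
5 ≠ 7, so there is no saddle point; optimal play is mixed.
Late is strictly dominated by Early, so Firm A never plays it.
On the remaining 2×2 (Early, Mid vs Match, Undercut):
Let Firm A play Early with probability p. Expected payoff against Match: 7p + 5(1−p) = 2p + 5; against Undercut: 1p + 9(1−p) = −8p + 9.
Setting these equal: 2p + 5 = −8p + 9 ⇒ 10p = 4 ⇒ p = 2/5, and the value is (2)·(2/5) + 5 = 29/5.
For Firm B: with q = P(Match), equating Early's and Mid's payoffs gives 6q + 1 = −4q + 9 ⇒ q = 4/5.

29/5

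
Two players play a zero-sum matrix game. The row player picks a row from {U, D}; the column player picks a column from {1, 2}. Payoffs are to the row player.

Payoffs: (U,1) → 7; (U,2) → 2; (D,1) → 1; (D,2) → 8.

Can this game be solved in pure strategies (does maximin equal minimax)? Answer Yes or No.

No

Row minima: U → 2, D → 1; maximin = 2.
Column maxima: 1 → 7, 2 → 8; minimax = 7.
2 ≠ 7, so no pure-strategy equilibrium exists.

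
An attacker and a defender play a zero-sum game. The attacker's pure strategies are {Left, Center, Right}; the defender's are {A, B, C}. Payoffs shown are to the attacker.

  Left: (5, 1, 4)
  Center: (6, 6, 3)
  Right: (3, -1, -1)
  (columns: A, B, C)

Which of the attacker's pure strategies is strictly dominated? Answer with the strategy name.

Left gives a strictly higher payoff than Right against every column: 5 > 3, 1 > -1, 4 > -1.
So Right is strictly dominated and the attacker never plays it.

Right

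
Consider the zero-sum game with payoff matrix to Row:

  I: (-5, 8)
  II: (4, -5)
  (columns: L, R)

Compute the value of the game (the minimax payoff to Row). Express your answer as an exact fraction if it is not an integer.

7/22

Row minima: I → -5, II → -5; maximin = -5.
Column maxima: L → 4, R → 8; minimax = 4.
-5 ≠ 4, so there is no saddle point; optimal play is mixed.
Let Row play I with probability p. Expected payoff against L: (-5)p + 4(1−p) = −9p + 4; against R: 8p + (-5)(1−p) = 13p − 5.
Setting these equal: −9p + 4 = 13p − 5 ⇒ −22p = -9 ⇒ p = 9/22, and the value is (-9)·(9/22) + 4 = 7/22.
For Column: with q = P(L), equating I's and II's payoffs gives −13q + 8 = 9q − 5 ⇒ q = 13/22.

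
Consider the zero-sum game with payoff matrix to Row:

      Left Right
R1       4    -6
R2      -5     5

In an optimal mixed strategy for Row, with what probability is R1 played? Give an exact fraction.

Row minima: R1 → -6, R2 → -5; maximin = -5.
Column maxima: Left → 4, Right → 5; minimax = 4.
-5 ≠ 4, so there is no saddle point; optimal play is mixed.
Let Row play R1 with probability p. Expected payoff against Left: 4p + (-5)(1−p) = 9p − 5; against Right: (-6)p + 5(1−p) = −11p + 5.
Setting these equal: 9p − 5 = −11p + 5 ⇒ 20p = 10 ⇒ p = 1/2, and the value is (9)·(1/2) − 5 = -1/2.
For Column: with q = P(Left), equating R1's and R2's payoffs gives 10q − 6 = −10q + 5 ⇒ q = 11/20.

1/2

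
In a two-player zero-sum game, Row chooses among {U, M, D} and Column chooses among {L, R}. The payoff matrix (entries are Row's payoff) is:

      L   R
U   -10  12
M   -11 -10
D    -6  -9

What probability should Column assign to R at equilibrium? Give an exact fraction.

Row minima: U → -10, M → -11, D → -9; maximin = -9.
Column maxima: L → -6, R → 12; minimax = -6.
-9 ≠ -6, so there is no saddle point; optimal play is mixed.
M is strictly dominated by U, so Row never plays it.
On the remaining 2×2 (U, D vs L, R):
Let Row play U with probability p. Expected payoff against L: (-10)p + (-6)(1−p) = −4p − 6; against R: 12p + (-9)(1−p) = 21p − 9.
Setting these equal: −4p − 6 = 21p − 9 ⇒ −25p = -3 ⇒ p = 3/25, and the value is (-4)·(3/25) − 6 = -162/25.
For Column: with q = P(L), equating U's and D's payoffs gives −22q + 12 = 3q − 9 ⇒ q = 21/25.

4/25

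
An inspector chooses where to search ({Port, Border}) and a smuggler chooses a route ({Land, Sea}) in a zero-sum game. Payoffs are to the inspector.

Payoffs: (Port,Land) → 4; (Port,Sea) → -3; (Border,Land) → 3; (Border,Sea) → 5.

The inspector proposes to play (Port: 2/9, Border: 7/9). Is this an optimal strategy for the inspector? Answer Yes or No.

Against Land this mix gives (2/9)·4 + (7/9)·3 = 29/9.
Against Sea this mix gives (2/9)·(-3) + (7/9)·5 = 29/9.
All of the smuggler's active replies (Land, Sea) yield 29/9, and no column does worse for the inspector. The mix makes the smuggler indifferent and guarantees 29/9, so it is optimal.

Yes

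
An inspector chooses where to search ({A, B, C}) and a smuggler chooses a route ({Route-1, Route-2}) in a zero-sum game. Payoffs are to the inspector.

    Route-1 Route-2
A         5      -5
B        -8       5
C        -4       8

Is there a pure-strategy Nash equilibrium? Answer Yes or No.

Row minima: A → -5, B → -8, C → -4; maximin = -4.
Column maxima: Route-1 → 5, Route-2 → 8; minimax = 5.
-4 ≠ 5, so no pure-strategy equilibrium exists.

No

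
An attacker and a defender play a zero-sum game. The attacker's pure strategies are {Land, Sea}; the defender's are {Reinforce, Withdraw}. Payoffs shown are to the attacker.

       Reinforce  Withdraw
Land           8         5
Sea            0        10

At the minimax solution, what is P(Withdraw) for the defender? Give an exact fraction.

Row minima: Land → 5, Sea → 0; maximin = 5.
Column maxima: Reinforce → 8, Withdraw → 10; minimax = 8.
5 ≠ 8, so there is no saddle point; optimal play is mixed.
Let the attacker play Land with probability p. Expected payoff against Reinforce: 8p + 0(1−p) = 8p; against Withdraw: 5p + 10(1−p) = −5p + 10.
Setting these equal: 8p = −5p + 10 ⇒ 13p = 10 ⇒ p = 10/13, and the value is (8)·(10/13) = 80/13.
For the defender: with q = P(Reinforce), equating Land's and Sea's payoffs gives 3q + 5 = −10q + 10 ⇒ q = 5/13.

8/13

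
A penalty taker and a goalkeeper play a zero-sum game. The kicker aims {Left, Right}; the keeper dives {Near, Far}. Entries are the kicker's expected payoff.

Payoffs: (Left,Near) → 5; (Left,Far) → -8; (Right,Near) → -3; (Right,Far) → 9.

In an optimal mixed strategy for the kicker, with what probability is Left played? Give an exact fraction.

12/25

Row minima: Left → -8, Right → -3; maximin = -3.
Column maxima: Near → 5, Far → 9; minimax = 5.
-3 ≠ 5, so there is no saddle point; optimal play is mixed.
Let the kicker play Left with probability p. Expected payoff against Near: 5p + (-3)(1−p) = 8p − 3; against Far: (-8)p + 9(1−p) = −17p + 9.
Setting these equal: 8p − 3 = −17p + 9 ⇒ 25p = 12 ⇒ p = 12/25, and the value is (8)·(12/25) − 3 = 21/25.
For the keeper: with q = P(Near), equating Left's and Right's payoffs gives 13q − 8 = −12q + 9 ⇒ q = 17/25.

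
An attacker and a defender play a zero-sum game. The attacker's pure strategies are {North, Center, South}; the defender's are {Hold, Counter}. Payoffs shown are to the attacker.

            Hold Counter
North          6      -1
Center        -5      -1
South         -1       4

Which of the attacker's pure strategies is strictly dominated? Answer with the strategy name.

Center

South gives a strictly higher payoff than Center against every column: -1 > -5, 4 > -1.
So Center is strictly dominated and the attacker never plays it.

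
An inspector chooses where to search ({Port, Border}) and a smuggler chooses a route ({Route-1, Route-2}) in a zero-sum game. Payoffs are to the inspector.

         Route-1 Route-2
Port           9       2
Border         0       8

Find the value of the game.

24/5

Row minima: Port → 2, Border → 0; maximin = 2.
Column maxima: Route-1 → 9, Route-2 → 8; minimax = 8.
2 ≠ 8, so there is no saddle point; optimal play is mixed.
Let the inspector play Port with probability p. Expected payoff against Route-1: 9p + 0(1−p) = 9p; against Route-2: 2p + 8(1−p) = −6p + 8.
Setting these equal: 9p = −6p + 8 ⇒ 15p = 8 ⇒ p = 8/15, and the value is (9)·(8/15) = 24/5.
For the smuggler: with q = P(Route-1), equating Port's and Border's payoffs gives 7q + 2 = −8q + 8 ⇒ q = 2/5.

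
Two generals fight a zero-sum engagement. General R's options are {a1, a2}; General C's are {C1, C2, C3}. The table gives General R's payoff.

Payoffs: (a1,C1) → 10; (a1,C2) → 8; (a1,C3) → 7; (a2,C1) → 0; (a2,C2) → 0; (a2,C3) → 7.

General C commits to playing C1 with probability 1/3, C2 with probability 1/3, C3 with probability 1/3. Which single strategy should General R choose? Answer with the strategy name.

a1

Expected payoff of a1: (1/3)·10 + (1/3)·8 + (1/3)·7 = 25/3.
Expected payoff of a2: (1/3)·0 + (1/3)·0 + (1/3)·7 = 7/3.
The largest is 25/3, so General R's best response is a1.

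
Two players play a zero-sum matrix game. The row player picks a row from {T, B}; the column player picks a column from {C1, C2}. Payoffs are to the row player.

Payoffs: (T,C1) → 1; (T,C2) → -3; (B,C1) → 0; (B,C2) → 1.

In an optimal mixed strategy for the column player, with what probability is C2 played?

1/5

Row minima: T → -3, B → 0; maximin = 0.
Column maxima: C1 → 1, C2 → 1; minimax = 1.
0 ≠ 1, so there is no saddle point; optimal play is mixed.
Let the row player play T with probability p. Expected payoff against C1: 1p + 0(1−p) = p; against C2: (-3)p + 1(1−p) = −4p + 1.
Setting these equal: p = −4p + 1 ⇒ 5p = 1 ⇒ p = 1/5, and the value is (1)·(1/5) = 1/5.
For the column player: with q = P(C1), equating T's and B's payoffs gives 4q − 3 = −q + 1 ⇒ q = 4/5.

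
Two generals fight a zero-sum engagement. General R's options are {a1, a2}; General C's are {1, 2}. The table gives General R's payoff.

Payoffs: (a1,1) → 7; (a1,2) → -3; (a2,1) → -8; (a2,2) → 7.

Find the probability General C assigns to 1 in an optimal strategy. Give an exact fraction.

2/5

Row minima: a1 → -3, a2 → -8; maximin = -3.
Column maxima: 1 → 7, 2 → 7; minimax = 7.
-3 ≠ 7, so there is no saddle point; optimal play is mixed.
Let General R play a1 with probability p. Expected payoff against 1: 7p + (-8)(1−p) = 15p − 8; against 2: (-3)p + 7(1−p) = −10p + 7.
Setting these equal: 15p − 8 = −10p + 7 ⇒ 25p = 15 ⇒ p = 3/5, and the value is (15)·(3/5) − 8 = 1.
For General C: with q = P(1), equating a1's and a2's payoffs gives 10q − 3 = −15q + 7 ⇒ q = 2/5.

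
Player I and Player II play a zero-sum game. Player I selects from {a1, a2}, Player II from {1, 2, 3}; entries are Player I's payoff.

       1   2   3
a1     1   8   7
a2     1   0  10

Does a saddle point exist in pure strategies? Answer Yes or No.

Yes

Row minima: a1 → 1, a2 → 0; maximin = 1.
Column maxima: 1 → 1, 2 → 8, 3 → 10; minimax = 1.
maximin = minimax = 1, so a saddle point exists.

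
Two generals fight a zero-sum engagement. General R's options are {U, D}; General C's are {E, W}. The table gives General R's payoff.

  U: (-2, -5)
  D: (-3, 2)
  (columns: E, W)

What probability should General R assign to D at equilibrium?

3/8

Row minima: U → -5, D → -3; maximin = -3.
Column maxima: E → -2, W → 2; minimax = -2.
-3 ≠ -2, so there is no saddle point; optimal play is mixed.
Let General R play U with probability p. Expected payoff against E: (-2)p + (-3)(1−p) = p − 3; against W: (-5)p + 2(1−p) = −7p + 2.
Setting these equal: p − 3 = −7p + 2 ⇒ 8p = 5 ⇒ p = 5/8, and the value is (1)·(5/8) − 3 = -19/8.
For General C: with q = P(E), equating U's and D's payoffs gives 3q − 5 = −5q + 2 ⇒ q = 7/8.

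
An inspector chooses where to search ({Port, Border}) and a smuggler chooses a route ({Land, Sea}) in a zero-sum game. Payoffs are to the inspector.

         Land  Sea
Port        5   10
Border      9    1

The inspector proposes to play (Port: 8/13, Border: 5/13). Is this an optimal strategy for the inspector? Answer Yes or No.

Yes

Against Land this mix gives (8/13)·5 + (5/13)·9 = 85/13.
Against Sea this mix gives (8/13)·10 + (5/13)·1 = 85/13.
All of the smuggler's active replies (Land, Sea) yield 85/13, and no column does worse for the inspector. The mix makes the smuggler indifferent and guarantees 85/13, so it is optimal.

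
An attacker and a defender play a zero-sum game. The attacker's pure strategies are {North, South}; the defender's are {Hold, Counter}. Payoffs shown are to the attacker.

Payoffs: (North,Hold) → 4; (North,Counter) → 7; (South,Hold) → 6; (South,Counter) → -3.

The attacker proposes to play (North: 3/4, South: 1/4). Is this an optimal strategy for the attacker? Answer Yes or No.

Yes

Against Hold this mix gives (3/4)·4 + (1/4)·6 = 9/2.
Against Counter this mix gives (3/4)·7 + (1/4)·(-3) = 9/2.
All of the defender's active replies (Hold, Counter) yield 9/2, and no column does worse for the attacker. The mix makes the defender indifferent and guarantees 9/2, so it is optimal.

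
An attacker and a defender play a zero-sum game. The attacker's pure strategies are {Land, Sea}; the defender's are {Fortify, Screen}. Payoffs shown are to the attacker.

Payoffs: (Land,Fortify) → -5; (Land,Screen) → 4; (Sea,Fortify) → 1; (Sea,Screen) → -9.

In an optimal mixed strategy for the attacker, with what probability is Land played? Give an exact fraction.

10/19

Row minima: Land → -5, Sea → -9; maximin = -5.
Column maxima: Fortify → 1, Screen → 4; minimax = 1.
-5 ≠ 1, so there is no saddle point; optimal play is mixed.
Let the attacker play Land with probability p. Expected payoff against Fortify: (-5)p + 1(1−p) = −6p + 1; against Screen: 4p + (-9)(1−p) = 13p − 9.
Setting these equal: −6p + 1 = 13p − 9 ⇒ −19p = -10 ⇒ p = 10/19, and the value is (-6)·(10/19) + 1 = -41/19.
For the defender: with q = P(Fortify), equating Land's and Sea's payoffs gives −9q + 4 = 10q − 9 ⇒ q = 13/19.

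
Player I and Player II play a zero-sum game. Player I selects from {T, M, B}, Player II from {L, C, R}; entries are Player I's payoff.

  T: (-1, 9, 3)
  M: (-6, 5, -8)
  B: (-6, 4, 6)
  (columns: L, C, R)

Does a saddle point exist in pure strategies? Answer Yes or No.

Row minima: T → -1, M → -8, B → -6; maximin = -1.
Column maxima: L → -1, C → 9, R → 6; minimax = -1.
maximin = minimax = -1, so a saddle point exists.

Yes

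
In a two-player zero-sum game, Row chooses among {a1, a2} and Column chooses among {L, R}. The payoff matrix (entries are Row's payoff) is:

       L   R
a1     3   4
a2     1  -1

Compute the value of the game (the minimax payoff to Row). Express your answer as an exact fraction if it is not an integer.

3

Row minima: a1 → 3, a2 → -1; maximin = 3.
Column maxima: L → 3, R → 4; minimax = 3.
Since maximin = minimax = 3, there is a saddle point and the value is 3.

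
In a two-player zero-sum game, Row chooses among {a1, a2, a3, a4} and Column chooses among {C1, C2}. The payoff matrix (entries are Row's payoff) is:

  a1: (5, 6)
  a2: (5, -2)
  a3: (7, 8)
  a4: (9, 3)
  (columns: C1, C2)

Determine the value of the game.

51/7

Row minima: a1 → 5, a2 → -2, a3 → 7, a4 → 3; maximin = 7.
Column maxima: C1 → 9, C2 → 8; minimax = 8.
7 ≠ 8, so there is no saddle point; optimal play is mixed.
a1 is strictly dominated by a3, so Row never plays it.
a2 is strictly dominated by a3, so Row never plays it.
On the remaining 2×2 (a3, a4 vs C1, C2):
Let Row play a3 with probability p. Expected payoff against C1: 7p + 9(1−p) = −2p + 9; against C2: 8p + 3(1−p) = 5p + 3.
Setting these equal: −2p + 9 = 5p + 3 ⇒ −7p = -6 ⇒ p = 6/7, and the value is (-2)·(6/7) + 9 = 51/7.
For Column: with q = P(C1), equating a3's and a4's payoffs gives −q + 8 = 6q + 3 ⇒ q = 5/7.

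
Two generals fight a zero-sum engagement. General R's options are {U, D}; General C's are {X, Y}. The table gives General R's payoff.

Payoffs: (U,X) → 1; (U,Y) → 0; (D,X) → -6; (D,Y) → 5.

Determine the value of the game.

Row minima: U → 0, D → -6; maximin = 0.
Column maxima: X → 1, Y → 5; minimax = 1.
0 ≠ 1, so there is no saddle point; optimal play is mixed.
Let General R play U with probability p. Expected payoff against X: 1p + (-6)(1−p) = 7p − 6; against Y: 0p + 5(1−p) = −5p + 5.
Setting these equal: 7p − 6 = −5p + 5 ⇒ 12p = 11 ⇒ p = 11/12, and the value is (7)·(11/12) − 6 = 5/12.
For General C: with q = P(X), equating U's and D's payoffs gives q = −11q + 5 ⇒ q = 5/12.

5/12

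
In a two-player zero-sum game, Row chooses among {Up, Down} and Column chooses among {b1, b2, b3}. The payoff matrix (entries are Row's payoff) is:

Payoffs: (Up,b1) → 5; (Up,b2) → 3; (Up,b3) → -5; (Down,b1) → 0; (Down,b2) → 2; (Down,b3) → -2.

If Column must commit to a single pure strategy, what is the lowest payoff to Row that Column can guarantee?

Column maxima: b1 → 5, b2 → 3, b3 → -2.
The smallest of these is -2.

-2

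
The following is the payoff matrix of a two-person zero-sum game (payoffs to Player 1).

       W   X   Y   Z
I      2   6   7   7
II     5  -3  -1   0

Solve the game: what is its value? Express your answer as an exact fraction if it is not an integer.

Row minima: I → 2, II → -3; maximin = 2.
Column maxima: W → 5, X → 6, Y → 7, Z → 7; minimax = 5.
2 ≠ 5, so there is no saddle point; optimal play is mixed.
Y is strictly dominated by X (it gives Player 1 strictly more in every row), so Player 2 never plays it.
Z is strictly dominated by X (it gives Player 1 strictly more in every row), so Player 2 never plays it.
On the remaining 2×2 (I, II vs W, X):
Let Player 1 play I with probability p. Expected payoff against W: 2p + 5(1−p) = −3p + 5; against X: 6p + (-3)(1−p) = 9p − 3.
Setting these equal: −3p + 5 = 9p − 3 ⇒ −12p = -8 ⇒ p = 2/3, and the value is (-3)·(2/3) + 5 = 3.
For Player 2: with q = P(W), equating I's and II's payoffs gives −4q + 6 = 8q − 3 ⇒ q = 3/4.

3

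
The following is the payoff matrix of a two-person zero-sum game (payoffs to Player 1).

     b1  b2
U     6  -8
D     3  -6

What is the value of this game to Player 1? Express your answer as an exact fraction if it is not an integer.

-6

Row minima: U → -8, D → -6; maximin = -6.
Column maxima: b1 → 6, b2 → -6; minimax = -6.
Since maximin = minimax = -6, there is a saddle point and the value is -6.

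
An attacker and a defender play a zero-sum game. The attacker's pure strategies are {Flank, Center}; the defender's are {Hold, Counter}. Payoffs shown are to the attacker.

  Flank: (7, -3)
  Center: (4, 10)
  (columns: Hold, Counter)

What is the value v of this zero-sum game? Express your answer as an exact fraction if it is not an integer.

Row minima: Flank → -3, Center → 4; maximin = 4.
Column maxima: Hold → 7, Counter → 10; minimax = 7.
4 ≠ 7, so there is no saddle point; optimal play is mixed.
Let the attacker play Flank with probability p. Expected payoff against Hold: 7p + 4(1−p) = 3p + 4; against Counter: (-3)p + 10(1−p) = −13p + 10.
Setting these equal: 3p + 4 = −13p + 10 ⇒ 16p = 6 ⇒ p = 3/8, and the value is (3)·(3/8) + 4 = 41/8.
For the defender: with q = P(Hold), equating Flank's and Center's payoffs gives 10q − 3 = −6q + 10 ⇒ q = 13/16.

41/8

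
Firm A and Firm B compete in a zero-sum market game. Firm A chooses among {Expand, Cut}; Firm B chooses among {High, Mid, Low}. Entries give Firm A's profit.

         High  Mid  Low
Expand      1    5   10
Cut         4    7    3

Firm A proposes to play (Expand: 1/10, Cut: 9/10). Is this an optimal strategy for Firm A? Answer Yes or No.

Yes

Against High this mix gives (1/10)·1 + (9/10)·4 = 37/10.
Against Mid this mix gives (1/10)·5 + (9/10)·7 = 34/5.
Against Low this mix gives (1/10)·10 + (9/10)·3 = 37/10.
All of Firm B's active replies (High, Low) yield 37/10, and no column does worse for Firm A. The mix makes Firm B indifferent and guarantees 37/10, so it is optimal.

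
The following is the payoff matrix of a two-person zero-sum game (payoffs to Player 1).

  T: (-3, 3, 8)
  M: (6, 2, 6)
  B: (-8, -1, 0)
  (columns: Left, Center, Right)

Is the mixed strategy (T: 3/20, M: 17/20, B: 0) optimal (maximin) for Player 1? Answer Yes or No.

Against Left this mix gives (3/20)·(-3) + (17/20)·6 = 93/20.
Against Center this mix gives (3/20)·3 + (17/20)·2 = 43/20.
Against Right this mix gives (3/20)·8 + (17/20)·6 = 63/10.
Player 2 will play Center, holding Player 1 to 43/20. Shifting weight toward the row that does better against Center would raise this floor (the equalizing mix achieves 12/5 against both Center and Left), so the proposed strategy is not optimal.

No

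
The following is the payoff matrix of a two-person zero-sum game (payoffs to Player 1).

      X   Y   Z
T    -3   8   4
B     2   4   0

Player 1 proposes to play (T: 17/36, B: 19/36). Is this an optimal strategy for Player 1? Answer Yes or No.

No

Against X this mix gives (17/36)·(-3) + (19/36)·2 = -13/36.
Against Y this mix gives (17/36)·8 + (19/36)·4 = 53/9.
Against Z this mix gives (17/36)·4 + (19/36)·0 = 17/9.
Player 2 will play X, holding Player 1 to -13/36. Shifting weight toward the row that does better against X would raise this floor (the equalizing mix achieves 8/9 against both X and Z), so the proposed strategy is not optimal.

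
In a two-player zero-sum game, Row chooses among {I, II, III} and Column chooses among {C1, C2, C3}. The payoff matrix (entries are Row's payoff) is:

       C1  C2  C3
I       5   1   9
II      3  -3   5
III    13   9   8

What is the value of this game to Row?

73/9

Row minima: I → 1, II → -3, III → 8; maximin = 8.
Column maxima: C1 → 13, C2 → 9, C3 → 9; minimax = 9.
8 ≠ 9, so there is no saddle point; optimal play is mixed.
II is strictly dominated by I, so Row never plays it.
C1 is strictly dominated by C2 (it gives Row strictly more in every row), so Column never plays it.
On the remaining 2×2 (I, III vs C2, C3):
Let Row play I with probability p. Expected payoff against C2: 1p + 9(1−p) = −8p + 9; against C3: 9p + 8(1−p) = p + 8.
Setting these equal: −8p + 9 = p + 8 ⇒ −9p = -1 ⇒ p = 1/9, and the value is (-8)·(1/9) + 9 = 73/9.
For Column: with q = P(C2), equating I's and III's payoffs gives −8q + 9 = q + 8 ⇒ q = 1/9.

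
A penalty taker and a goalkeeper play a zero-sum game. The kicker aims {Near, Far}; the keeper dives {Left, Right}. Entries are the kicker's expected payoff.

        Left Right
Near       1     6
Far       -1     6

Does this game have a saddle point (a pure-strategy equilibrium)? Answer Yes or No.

Yes

Row minima: Near → 1, Far → -1; maximin = 1.
Column maxima: Left → 1, Right → 6; minimax = 1.
maximin = minimax = 1, so a saddle point exists.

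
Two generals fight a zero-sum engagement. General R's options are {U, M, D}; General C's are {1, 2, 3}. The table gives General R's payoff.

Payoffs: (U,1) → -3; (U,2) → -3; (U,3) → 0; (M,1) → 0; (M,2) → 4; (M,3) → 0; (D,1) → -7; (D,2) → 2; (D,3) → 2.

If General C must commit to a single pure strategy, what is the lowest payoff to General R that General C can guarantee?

0

Column maxima: 1 → 0, 2 → 4, 3 → 2.
The smallest of these is 0.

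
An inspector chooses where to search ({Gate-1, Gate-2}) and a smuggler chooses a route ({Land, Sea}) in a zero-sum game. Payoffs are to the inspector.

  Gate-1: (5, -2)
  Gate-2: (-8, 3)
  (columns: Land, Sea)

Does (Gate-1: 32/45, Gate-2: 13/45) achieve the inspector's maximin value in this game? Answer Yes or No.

Against Land this mix gives (32/45)·5 + (13/45)·(-8) = 56/45.
Against Sea this mix gives (32/45)·(-2) + (13/45)·3 = -5/9.
The smuggler will play Sea, holding the inspector to -5/9. Shifting weight toward the row that does better against Sea would raise this floor (the equalizing mix achieves -1/18 against both Sea and Land), so the proposed strategy is not optimal.

No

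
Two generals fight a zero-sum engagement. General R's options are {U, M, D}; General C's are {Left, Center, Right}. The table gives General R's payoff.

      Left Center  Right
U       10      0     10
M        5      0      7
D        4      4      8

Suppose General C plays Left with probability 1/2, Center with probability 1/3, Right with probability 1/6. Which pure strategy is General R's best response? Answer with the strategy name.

Expected payoff of U: (1/2)·10 + (1/3)·0 + (1/6)·10 = 20/3.
Expected payoff of M: (1/2)·5 + (1/3)·0 + (1/6)·7 = 11/3.
Expected payoff of D: (1/2)·4 + (1/3)·4 + (1/6)·8 = 14/3.
The largest is 20/3, so General R's best response is U.

U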